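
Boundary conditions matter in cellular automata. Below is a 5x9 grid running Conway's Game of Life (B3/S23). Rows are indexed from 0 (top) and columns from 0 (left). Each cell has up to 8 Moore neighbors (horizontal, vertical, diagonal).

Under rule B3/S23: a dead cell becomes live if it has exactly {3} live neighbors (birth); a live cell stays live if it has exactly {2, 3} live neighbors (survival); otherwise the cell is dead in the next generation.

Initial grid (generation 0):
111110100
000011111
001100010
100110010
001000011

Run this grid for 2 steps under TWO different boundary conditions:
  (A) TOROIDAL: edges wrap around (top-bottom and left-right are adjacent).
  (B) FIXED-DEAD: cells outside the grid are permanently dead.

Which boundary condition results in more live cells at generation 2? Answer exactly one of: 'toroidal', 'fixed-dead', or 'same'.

Under TOROIDAL boundary, generation 2:
110001110
101100001
110000011
000000010
101110011
Population = 20

Under FIXED-DEAD boundary, generation 2:
001100000
010000000
000000010
001100111
000000111
Population = 12

Comparison: toroidal=20, fixed-dead=12 -> toroidal

Answer: toroidal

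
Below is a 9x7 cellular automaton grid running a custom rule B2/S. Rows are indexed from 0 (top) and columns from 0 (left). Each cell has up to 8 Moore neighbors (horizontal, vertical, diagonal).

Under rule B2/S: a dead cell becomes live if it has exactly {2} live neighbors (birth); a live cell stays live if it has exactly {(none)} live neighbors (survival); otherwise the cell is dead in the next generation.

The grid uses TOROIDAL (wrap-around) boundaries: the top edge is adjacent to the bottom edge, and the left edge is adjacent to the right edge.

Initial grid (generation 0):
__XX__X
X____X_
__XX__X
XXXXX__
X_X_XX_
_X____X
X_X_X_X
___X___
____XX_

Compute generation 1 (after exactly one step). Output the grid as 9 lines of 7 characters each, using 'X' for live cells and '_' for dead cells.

Answer: XX_____
_______
_______
_______
_______
_______
_______
XXX____
______X

Derivation:
Simulating step by step:
Generation 0 (given above): 26 live cells
Generation 1: 6 live cells
(generation 1 grid is the final answer)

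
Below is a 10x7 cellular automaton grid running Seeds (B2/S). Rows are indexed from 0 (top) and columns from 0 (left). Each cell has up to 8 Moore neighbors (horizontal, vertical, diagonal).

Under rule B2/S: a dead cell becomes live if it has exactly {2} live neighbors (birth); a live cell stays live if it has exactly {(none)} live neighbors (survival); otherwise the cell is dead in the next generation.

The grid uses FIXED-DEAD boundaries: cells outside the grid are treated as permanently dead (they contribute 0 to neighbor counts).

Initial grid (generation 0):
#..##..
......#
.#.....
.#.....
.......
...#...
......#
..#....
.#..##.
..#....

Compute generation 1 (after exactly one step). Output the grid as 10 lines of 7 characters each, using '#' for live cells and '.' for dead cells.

Answer: .....#.
######.
#.#....
#.#....
..#....
.......
..##...
.#.##.#
.......
.#.###.

Derivation:
Simulating step by step:
Generation 0 (given above): 13 live cells
Generation 1: 22 live cells
(generation 1 grid is the final answer)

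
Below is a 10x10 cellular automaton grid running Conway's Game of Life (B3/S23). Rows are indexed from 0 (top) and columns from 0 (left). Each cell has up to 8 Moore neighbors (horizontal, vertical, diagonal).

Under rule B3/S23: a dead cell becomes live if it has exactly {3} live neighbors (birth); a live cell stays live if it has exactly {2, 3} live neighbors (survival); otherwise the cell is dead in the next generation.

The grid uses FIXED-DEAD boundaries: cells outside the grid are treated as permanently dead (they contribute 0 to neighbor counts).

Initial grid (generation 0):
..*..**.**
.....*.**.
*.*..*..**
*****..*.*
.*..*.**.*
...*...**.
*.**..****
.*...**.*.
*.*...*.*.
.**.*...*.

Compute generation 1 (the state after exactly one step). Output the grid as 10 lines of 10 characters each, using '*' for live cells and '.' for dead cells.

Simulating step by step:
Generation 0 (given above): 47 live cells
Generation 1: 44 live cells
(generation 1 grid is the final answer)

Answer: .....**.**
.*..**....
*.*..*...*
*...*..*.*
**..***..*
.*.***....
.*****...*
*..*.*....
*.**..*.**
.***...*..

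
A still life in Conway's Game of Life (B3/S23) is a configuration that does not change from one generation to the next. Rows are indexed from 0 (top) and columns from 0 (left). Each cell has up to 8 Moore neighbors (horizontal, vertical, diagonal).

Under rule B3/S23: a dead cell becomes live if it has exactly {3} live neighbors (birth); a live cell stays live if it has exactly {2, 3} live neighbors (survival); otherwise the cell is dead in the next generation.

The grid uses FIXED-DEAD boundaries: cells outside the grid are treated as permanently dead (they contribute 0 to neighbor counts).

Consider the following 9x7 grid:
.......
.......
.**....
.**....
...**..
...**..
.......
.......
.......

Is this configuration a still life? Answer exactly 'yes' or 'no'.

Compute generation 1 and compare to generation 0 (given above):
Generation 1:
.......
.......
.**....
.*.....
....*..
...**..
.......
.......
.......
Cell (3,2) differs: gen0=1 vs gen1=0 -> NOT a still life.

Answer: no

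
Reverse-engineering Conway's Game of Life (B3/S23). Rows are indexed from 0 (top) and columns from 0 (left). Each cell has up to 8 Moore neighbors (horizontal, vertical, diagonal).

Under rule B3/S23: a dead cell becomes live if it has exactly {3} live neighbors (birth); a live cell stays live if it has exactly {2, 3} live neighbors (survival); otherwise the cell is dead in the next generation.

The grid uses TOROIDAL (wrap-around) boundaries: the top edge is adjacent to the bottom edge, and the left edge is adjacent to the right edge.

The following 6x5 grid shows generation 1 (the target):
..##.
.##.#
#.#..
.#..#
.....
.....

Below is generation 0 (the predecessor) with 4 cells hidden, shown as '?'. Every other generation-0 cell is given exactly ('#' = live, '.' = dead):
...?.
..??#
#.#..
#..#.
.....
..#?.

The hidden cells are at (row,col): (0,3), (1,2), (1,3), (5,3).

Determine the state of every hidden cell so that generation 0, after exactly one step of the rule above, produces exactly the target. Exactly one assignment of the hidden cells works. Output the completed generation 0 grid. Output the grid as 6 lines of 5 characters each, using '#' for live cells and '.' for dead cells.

Answer: ...#.
..#.#
#.#..
#..#.
.....
..#..

Derivation:
Hidden generation-0 cells (in order): (0,3), (1,2), (1,3), (5,3).
A hidden cell only influences target cells in its own 3x3 neighborhood. Try each of the 2^4 = 16 assignments, step the completed generation 0 forward once under B3/S23, and compare with the target:
  (0,3)=. (1,2)=. (1,3)=. (5,3)=. -> step gives (0,2)='.' but target has '#' -> reject
  (0,3)=. (1,2)=. (1,3)=. (5,3)=# -> step gives (0,2)='.' but target has '#' -> reject
  (0,3)=. (1,2)=. (1,3)=# (5,3)=. -> step gives (0,2)='.' but target has '#' -> reject
  (0,3)=. (1,2)=. (1,3)=# (5,3)=# -> step gives (0,3)='.' but target has '#' -> reject
  (0,3)=. (1,2)=# (1,3)=. (5,3)=. -> step gives (0,2)='.' but target has '#' -> reject
  (0,3)=. (1,2)=# (1,3)=. (5,3)=# -> step gives (0,3)='.' but target has '#' -> reject
  (0,3)=. (1,2)=# (1,3)=# (5,3)=. -> step gives (0,3)='.' but target has '#' -> reject
  (0,3)=. (1,2)=# (1,3)=# (5,3)=# -> step gives (0,2)='.' but target has '#' -> reject
  (0,3)=# (1,2)=. (1,3)=. (5,3)=. -> step gives (0,2)='.' but target has '#' -> reject
  (0,3)=# (1,2)=. (1,3)=. (5,3)=# -> step gives (0,4)='#' but target has '.' -> reject
  (0,3)=# (1,2)=. (1,3)=# (5,3)=. -> step gives (0,4)='#' but target has '.' -> reject
  (0,3)=# (1,2)=. (1,3)=# (5,3)=# -> step gives (0,2)='.' but target has '#' -> reject
  (0,3)=# (1,2)=# (1,3)=. (5,3)=. -> step reproduces the target at every cell -> ACCEPT
  (0,3)=# (1,2)=# (1,3)=. (5,3)=# -> step gives (0,2)='.' but target has '#' -> reject
  (0,3)=# (1,2)=# (1,3)=# (5,3)=. -> step gives (0,2)='.' but target has '#' -> reject
  (0,3)=# (1,2)=# (1,3)=# (5,3)=# -> step gives (0,2)='.' but target has '#' -> reject
Unique solution: (0,3)=live, (1,2)=live, (1,3)=dead, (5,3)=dead.
Check: live-neighbor counts of every cell in the completed generation 0:
12332
23242
24244
13213
12222
01121
Applying B3/S23 to generation 0 with these counts gives:
..##.
.##.#
#.#..
.#..#
.....
.....
which matches the target exactly.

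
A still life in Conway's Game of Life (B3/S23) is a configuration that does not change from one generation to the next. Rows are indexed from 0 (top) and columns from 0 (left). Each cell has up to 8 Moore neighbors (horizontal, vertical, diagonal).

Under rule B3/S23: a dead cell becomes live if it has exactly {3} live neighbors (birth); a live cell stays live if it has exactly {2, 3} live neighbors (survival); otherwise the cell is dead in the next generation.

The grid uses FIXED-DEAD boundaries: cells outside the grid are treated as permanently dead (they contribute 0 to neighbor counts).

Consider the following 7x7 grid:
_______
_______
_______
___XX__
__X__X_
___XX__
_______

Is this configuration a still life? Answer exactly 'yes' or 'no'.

Compute generation 1 and compare to generation 0 (given above):
Generation 1:
_______
_______
_______
___XX__
__X__X_
___XX__
_______
The grids are IDENTICAL -> still life.

Answer: yes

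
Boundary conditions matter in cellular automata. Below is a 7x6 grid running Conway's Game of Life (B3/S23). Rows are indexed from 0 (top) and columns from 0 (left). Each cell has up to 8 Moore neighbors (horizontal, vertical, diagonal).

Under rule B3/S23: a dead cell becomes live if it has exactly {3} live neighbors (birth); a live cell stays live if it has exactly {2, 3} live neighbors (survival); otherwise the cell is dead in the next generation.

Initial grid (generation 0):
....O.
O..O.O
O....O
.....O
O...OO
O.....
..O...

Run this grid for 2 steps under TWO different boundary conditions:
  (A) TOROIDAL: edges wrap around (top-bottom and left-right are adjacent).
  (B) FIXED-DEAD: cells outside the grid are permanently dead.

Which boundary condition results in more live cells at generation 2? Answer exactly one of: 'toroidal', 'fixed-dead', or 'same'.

Under TOROIDAL boundary, generation 2:
....OO
....OO
......
......
OO...O
OO...O
O...OO
Population = 13

Under FIXED-DEAD boundary, generation 2:
......
....OO
....OO
.....O
....OO
......
......
Population = 7

Comparison: toroidal=13, fixed-dead=7 -> toroidal

Answer: toroidal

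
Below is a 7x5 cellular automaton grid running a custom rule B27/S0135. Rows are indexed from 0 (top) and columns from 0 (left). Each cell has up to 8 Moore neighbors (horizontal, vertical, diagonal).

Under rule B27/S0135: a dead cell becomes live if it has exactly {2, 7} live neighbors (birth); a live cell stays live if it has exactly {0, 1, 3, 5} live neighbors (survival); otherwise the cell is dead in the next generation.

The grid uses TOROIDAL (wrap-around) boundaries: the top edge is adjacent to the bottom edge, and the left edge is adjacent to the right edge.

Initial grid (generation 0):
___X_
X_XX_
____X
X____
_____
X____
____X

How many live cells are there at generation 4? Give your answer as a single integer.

Simulating step by step:
Generation 0 (given above): 8 live cells
Generation 1: 17 live cells
XX_X_
XX_X_
__X_X
X___X
XX__X
X___X
X__X_
Generation 2: 8 live cells
_____
___X_
_____
X_X__
_X__X
X_X_X
_____
Generation 3: 15 live cells
_____
___X_
_XXXX
__XXX
____X
X_X__
XX_XX
Generation 4: 9 live cells
_X___
XX_X_
__X__
_____
____X
_____
XX__X
Population at generation 4: 9

Answer: 9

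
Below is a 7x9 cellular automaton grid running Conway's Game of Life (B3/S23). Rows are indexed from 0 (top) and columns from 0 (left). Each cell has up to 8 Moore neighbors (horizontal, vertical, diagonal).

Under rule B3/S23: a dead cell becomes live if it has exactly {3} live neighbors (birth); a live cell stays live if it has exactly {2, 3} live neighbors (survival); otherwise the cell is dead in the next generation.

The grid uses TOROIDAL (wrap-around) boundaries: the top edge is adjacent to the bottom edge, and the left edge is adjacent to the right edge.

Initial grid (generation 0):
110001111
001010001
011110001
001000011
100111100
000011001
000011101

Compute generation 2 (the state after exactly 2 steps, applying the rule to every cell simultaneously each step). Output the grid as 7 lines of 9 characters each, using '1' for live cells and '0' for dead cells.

Answer: 000000000
101111000
100000101
000001101
100000100
100000001
100000000

Derivation:
Simulating step by step:
Generation 0 (given above): 29 live cells
Generation 1: 15 live cells
010100000
000010100
010010001
000000111
100100100
100000001
000000000
Generation 2: 16 live cells
(generation 2 grid is the final answer)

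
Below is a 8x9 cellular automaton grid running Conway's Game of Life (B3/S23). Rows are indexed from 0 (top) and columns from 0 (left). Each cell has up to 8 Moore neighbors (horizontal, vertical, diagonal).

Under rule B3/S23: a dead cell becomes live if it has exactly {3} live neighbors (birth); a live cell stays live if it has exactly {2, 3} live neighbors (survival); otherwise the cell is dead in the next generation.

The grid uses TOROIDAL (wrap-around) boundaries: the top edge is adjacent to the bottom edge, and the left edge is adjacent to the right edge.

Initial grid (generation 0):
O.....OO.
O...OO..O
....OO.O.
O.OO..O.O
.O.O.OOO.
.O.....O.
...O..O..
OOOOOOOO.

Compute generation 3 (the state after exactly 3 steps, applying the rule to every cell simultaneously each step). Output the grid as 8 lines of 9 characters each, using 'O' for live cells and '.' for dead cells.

Answer: O..O....O
.OOO.....
..O......
O.O.O..O.
.OO.OOO.O
....O....
....OOO..
...OOO...

Derivation:
Simulating step by step:
Generation 0 (given above): 32 live cells
Generation 1: 25 live cells
..O......
O...O....
.O.....O.
OOOO....O
.O.OOO...
....OO.O.
O..O....O
OOOOO....
Generation 2: 22 live cells
O.O.O....
.O.......
...O.....
...O....O
.O...OO.O
O.O..OO.O
O....O..O
O...O...O
Generation 3: 24 live cells
(generation 3 grid is the final answer)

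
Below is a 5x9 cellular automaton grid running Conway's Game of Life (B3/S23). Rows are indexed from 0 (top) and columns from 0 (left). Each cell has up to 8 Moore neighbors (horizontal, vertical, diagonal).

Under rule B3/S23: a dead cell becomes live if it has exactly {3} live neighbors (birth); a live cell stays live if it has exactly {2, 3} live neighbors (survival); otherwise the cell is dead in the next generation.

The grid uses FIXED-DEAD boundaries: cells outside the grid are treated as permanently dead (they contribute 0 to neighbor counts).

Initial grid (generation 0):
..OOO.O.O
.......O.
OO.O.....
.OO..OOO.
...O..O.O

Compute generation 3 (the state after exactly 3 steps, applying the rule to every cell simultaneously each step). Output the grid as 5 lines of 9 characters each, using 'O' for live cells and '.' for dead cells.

Answer: .O.....O.
.OO...O.O
O..OO....
.O..O.OO.
.OOOO....

Derivation:
Simulating step by step:
Generation 0 (given above): 17 live cells
Generation 1: 18 live cells
...O...O.
.O..O..O.
OO.....O.
OO.OOOOO.
..O..OO..
Generation 2: 17 live cells
.........
OOO...OOO
...O...OO
O..OO..O.
.OOO...O.
Generation 3: 17 live cells
(generation 3 grid is the final answer)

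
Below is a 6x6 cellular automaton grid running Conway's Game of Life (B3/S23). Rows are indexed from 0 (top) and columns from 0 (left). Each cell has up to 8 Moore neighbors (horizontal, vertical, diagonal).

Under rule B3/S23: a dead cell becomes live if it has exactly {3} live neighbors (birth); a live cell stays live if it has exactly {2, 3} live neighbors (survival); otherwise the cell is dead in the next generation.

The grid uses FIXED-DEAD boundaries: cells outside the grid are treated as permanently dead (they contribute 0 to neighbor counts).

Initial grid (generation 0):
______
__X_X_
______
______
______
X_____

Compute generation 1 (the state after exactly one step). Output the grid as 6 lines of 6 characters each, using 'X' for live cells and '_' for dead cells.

Answer: ______
______
______
______
______
______

Derivation:
Simulating step by step:
Generation 0 (given above): 3 live cells
Generation 1: 0 live cells
(generation 1 grid is the final answer)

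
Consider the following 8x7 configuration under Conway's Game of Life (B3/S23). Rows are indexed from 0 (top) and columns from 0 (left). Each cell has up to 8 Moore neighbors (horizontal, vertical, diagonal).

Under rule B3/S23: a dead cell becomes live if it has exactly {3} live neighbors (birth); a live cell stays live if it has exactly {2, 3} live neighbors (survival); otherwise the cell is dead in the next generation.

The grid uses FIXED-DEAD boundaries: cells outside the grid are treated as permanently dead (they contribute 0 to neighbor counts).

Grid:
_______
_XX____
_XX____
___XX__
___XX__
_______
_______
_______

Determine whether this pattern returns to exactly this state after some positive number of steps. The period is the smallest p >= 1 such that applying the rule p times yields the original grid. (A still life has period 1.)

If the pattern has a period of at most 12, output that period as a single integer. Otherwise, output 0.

Simulating and comparing each generation to the original:
Gen 0 (original, given above): 8 live cells
Gen 1: 6 live cells, differs from original
Gen 2: 8 live cells, MATCHES original -> period = 2

Answer: 2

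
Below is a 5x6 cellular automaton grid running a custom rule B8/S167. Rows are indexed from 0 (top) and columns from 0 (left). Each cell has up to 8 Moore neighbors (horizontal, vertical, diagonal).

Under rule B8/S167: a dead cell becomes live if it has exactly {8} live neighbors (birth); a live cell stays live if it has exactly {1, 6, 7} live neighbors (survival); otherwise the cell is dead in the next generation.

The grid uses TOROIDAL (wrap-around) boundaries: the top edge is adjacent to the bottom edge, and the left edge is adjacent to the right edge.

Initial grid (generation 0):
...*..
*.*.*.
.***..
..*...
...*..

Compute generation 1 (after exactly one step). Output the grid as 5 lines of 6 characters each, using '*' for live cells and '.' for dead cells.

Answer: ......
*.....
......
......
......

Derivation:
Simulating step by step:
Generation 0 (given above): 9 live cells
Generation 1: 1 live cells
(generation 1 grid is the final answer)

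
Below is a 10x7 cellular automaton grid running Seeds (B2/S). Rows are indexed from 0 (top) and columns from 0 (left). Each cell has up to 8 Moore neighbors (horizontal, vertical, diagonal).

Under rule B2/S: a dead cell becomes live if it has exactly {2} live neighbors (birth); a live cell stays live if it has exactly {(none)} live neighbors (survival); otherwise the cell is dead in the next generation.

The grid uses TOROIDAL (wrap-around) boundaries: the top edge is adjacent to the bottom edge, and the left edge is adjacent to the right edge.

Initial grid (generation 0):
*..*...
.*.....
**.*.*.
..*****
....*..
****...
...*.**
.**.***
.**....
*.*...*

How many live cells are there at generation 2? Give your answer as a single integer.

Simulating step by step:
Generation 0 (given above): 30 live cells
Generation 1: 2 live cells
.......
...*...
.......
.......
.......
.......
.......
.......
....*..
.......
Generation 2: 0 live cells
.......
.......
.......
.......
.......
.......
.......
.......
.......
.......
Population at generation 2: 0

Answer: 0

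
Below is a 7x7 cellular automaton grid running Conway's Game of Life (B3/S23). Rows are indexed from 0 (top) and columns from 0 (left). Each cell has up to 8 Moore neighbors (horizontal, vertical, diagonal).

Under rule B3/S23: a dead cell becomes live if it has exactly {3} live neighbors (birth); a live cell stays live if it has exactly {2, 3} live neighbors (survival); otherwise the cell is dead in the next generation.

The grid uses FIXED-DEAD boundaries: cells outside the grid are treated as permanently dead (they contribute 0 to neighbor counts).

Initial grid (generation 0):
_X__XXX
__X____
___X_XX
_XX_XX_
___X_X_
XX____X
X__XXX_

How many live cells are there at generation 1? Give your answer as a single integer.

Answer: 21

Derivation:
Simulating step by step:
Generation 0 (given above): 21 live cells
Generation 1: 21 live cells
_____X_
__XX___
_X_X_XX
__X____
X__X_XX
XXXX__X
XX__XX_
Population at generation 1: 21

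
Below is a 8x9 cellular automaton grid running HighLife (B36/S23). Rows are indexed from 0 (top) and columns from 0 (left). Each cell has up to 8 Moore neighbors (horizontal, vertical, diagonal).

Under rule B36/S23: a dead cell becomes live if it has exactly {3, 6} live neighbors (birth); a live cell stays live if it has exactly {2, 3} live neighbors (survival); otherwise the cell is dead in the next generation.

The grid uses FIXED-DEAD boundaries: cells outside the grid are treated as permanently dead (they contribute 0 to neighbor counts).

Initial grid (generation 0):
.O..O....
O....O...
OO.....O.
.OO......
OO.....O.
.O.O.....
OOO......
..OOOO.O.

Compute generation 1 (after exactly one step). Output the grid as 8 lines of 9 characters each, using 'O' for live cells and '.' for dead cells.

Simulating step by step:
Generation 0 (given above): 22 live cells
Generation 1: 9 live cells
(generation 1 grid is the final answer)

Answer: .........
O........
O.O......
..O......
O........
.........
O........
..OOO....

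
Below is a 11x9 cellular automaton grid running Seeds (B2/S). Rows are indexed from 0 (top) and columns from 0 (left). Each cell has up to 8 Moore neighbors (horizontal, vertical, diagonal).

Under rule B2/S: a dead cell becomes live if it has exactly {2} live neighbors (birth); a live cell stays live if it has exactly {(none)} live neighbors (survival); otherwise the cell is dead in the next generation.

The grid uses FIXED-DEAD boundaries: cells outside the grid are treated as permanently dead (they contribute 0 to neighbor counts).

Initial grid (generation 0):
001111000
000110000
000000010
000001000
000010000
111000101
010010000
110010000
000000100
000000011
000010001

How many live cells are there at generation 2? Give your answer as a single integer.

Answer: 25

Derivation:
Simulating step by step:
Generation 0 (given above): 24 live cells
Generation 1: 22 live cells
000000000
000000100
000101100
000010100
101100110
000010010
000000010
001100000
110001001
000001100
000000000
Generation 2: 25 live cells
000000000
000010010
000000000
010000000
010000001
011001000
001010101
100010111
000100010
110010010
000001100
Population at generation 2: 25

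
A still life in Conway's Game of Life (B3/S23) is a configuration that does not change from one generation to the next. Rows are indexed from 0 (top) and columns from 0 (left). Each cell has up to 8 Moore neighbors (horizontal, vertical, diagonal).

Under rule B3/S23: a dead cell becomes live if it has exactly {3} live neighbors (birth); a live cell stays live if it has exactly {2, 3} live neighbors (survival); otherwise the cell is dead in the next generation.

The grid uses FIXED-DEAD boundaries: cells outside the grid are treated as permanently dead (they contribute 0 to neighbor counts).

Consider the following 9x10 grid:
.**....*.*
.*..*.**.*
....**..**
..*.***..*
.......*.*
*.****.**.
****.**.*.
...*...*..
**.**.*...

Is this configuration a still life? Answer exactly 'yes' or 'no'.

Compute generation 1 and compare to generation 0 (given above):
Generation 1:
.**...**..
.****.**.*
.........*
...**.**.*
.**....*.*
*....*...*
*....*..*.
.......*..
..***.....
Cell (0,6) differs: gen0=0 vs gen1=1 -> NOT a still life.

Answer: no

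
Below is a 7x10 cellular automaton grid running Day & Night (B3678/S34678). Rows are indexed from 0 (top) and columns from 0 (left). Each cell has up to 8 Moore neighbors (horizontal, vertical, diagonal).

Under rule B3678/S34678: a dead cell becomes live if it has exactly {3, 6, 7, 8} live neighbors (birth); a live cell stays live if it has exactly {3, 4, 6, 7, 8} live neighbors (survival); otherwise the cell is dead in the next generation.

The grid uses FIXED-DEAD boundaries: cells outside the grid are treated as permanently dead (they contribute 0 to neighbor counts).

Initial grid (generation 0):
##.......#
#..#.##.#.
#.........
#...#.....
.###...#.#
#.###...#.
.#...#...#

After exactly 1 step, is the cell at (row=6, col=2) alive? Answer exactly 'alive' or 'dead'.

Answer: alive

Derivation:
Simulating step by step:
Generation 0 (given above): 24 live cells
Generation 1: 17 live cells
..........
#.........
.#..##....
..##......
###.....#.
...##...##
..###.....

Cell (6,2) at generation 1: 1 -> alive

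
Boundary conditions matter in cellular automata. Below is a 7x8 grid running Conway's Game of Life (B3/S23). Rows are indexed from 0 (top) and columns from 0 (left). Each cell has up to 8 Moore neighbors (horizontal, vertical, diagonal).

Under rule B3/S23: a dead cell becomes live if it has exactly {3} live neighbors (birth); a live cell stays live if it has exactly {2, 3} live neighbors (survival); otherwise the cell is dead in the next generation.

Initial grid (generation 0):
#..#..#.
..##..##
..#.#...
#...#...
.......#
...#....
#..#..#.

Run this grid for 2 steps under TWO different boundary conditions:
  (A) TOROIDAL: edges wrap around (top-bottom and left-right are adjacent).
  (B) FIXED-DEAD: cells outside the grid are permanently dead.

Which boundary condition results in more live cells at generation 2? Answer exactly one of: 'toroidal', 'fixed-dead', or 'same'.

Answer: toroidal

Derivation:
Under TOROIDAL boundary, generation 2:
#.......
........
.#.....#
..###...
........
...#....
###...##
Population = 12

Under FIXED-DEAD boundary, generation 2:
.####..#
.......#
.#......
..###...
........
........
........
Population = 10

Comparison: toroidal=12, fixed-dead=10 -> toroidal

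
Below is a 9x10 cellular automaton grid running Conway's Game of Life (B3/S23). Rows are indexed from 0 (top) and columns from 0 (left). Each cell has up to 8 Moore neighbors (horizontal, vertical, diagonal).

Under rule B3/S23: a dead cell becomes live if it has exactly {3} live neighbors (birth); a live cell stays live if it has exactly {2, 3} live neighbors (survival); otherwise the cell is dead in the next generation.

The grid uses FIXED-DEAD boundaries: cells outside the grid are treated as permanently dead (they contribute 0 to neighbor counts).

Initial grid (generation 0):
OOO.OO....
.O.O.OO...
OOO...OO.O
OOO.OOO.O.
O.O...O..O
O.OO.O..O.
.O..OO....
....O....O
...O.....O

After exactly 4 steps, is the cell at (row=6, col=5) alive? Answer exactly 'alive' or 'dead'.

Simulating step by step:
Generation 0 (given above): 38 live cells
Generation 1: 27 live cells
OOOOOOO...
...O...O..
........O.
........OO
O.....O.OO
O.OO.OO...
.OO..O....
...OOO....
..........
Generation 2: 32 live cells
.OOOOOO...
.O.O.OOO..
.......OOO
..........
.O...OO.OO
O.OOOOOO..
.O........
..OOOO....
....O.....
Generation 3: 25 live cells
.O.O...O..
.O.O......
.......OO.
......O...
.OOO....O.
O.OOO..OO.
.O........
..OOOO....
....OO....
Generation 4: 18 live cells
..........
.......OO.
.......O..
..O.....O.
.O..O...O.
O...O..OO.
.O...O....
..OO.O....
.....O....

Cell (6,5) at generation 4: 1 -> alive

Answer: alive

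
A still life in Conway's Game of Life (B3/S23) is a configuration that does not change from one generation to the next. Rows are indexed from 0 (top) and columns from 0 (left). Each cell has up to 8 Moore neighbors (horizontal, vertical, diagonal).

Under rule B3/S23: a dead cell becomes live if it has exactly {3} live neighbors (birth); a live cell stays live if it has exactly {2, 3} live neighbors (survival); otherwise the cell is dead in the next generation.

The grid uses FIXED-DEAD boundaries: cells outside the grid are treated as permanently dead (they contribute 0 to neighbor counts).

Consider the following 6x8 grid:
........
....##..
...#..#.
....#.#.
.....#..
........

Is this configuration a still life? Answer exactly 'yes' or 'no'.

Answer: yes

Derivation:
Compute generation 1 and compare to generation 0 (given above):
Generation 1:
........
....##..
...#..#.
....#.#.
.....#..
........
The grids are IDENTICAL -> still life.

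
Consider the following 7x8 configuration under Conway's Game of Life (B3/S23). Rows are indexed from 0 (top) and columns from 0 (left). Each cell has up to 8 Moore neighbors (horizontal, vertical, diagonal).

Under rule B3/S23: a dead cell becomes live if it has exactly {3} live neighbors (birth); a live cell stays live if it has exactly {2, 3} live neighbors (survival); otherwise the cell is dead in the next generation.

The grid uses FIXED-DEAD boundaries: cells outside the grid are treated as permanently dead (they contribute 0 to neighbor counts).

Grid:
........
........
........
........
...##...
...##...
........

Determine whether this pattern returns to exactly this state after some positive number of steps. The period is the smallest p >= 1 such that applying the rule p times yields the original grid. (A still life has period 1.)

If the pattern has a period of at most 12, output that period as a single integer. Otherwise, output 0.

Answer: 1

Derivation:
Simulating and comparing each generation to the original:
Gen 0 (original, given above): 4 live cells
Gen 1: 4 live cells, MATCHES original -> period = 1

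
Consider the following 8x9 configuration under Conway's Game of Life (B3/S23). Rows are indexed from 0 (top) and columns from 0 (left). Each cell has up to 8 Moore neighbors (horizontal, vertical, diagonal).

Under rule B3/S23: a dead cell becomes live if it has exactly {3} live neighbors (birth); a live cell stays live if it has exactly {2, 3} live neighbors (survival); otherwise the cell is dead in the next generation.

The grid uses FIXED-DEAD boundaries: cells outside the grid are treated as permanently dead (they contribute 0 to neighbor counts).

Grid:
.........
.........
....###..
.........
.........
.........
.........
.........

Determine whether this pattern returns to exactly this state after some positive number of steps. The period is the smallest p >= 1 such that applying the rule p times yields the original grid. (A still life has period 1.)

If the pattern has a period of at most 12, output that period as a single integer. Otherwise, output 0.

Simulating and comparing each generation to the original:
Gen 0 (original, given above): 3 live cells
Gen 1: 3 live cells, differs from original
Gen 2: 3 live cells, MATCHES original -> period = 2

Answer: 2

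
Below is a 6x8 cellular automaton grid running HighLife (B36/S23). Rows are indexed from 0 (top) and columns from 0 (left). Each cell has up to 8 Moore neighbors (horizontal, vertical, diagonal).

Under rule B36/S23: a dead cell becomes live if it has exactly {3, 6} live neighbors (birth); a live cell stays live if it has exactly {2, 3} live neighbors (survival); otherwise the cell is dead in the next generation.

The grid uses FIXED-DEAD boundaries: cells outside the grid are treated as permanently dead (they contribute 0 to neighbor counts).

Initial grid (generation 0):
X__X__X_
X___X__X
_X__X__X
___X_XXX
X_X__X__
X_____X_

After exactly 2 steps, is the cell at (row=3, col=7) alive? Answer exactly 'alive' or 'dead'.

Simulating step by step:
Generation 0 (given above): 18 live cells
Generation 1: 20 live cells
________
XX_XXXXX
___XX__X
_XXX_X_X
_X__XX_X
_X______
Generation 2: 21 live cells
____XXX_
__XX_XXX
X_X___XX
_X__XX_X
XX_XXX__
________

Cell (3,7) at generation 2: 1 -> alive

Answer: alive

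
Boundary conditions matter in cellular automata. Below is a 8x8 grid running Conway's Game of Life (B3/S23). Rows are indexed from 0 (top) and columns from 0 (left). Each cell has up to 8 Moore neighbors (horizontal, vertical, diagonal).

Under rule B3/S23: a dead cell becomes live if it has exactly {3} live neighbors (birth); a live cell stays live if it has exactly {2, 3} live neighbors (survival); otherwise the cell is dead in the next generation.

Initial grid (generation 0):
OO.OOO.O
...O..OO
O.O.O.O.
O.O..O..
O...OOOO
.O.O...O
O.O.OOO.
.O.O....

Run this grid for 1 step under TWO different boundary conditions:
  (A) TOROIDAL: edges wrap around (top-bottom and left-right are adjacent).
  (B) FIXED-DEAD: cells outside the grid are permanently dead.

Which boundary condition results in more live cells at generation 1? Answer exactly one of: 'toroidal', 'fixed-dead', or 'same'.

Answer: fixed-dead

Derivation:
Under TOROIDAL boundary, generation 1:
.O.O.O.O
........
O.O.O.O.
O.......
..OOOO..
.OOO....
O...OOOO
........
Population = 21

Under FIXED-DEAD boundary, generation 1:
..OOOO.O
O......O
..O.O.OO
O......O
O.OOOO.O
OOOO...O
O...OOO.
.OOOOO..
Population = 33

Comparison: toroidal=21, fixed-dead=33 -> fixed-dead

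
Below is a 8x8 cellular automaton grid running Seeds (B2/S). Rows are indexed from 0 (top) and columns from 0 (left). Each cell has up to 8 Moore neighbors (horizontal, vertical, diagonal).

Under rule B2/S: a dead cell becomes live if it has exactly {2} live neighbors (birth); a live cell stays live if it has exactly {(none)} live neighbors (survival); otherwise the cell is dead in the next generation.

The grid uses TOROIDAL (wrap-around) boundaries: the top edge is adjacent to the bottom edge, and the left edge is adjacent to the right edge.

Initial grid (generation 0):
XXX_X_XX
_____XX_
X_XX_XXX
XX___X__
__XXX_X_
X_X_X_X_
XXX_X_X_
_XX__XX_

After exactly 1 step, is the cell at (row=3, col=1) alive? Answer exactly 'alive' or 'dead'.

Answer: dead

Derivation:
Simulating step by step:
Generation 0 (given above): 34 live cells
Generation 1: 0 live cells
________
________
________
________
________
________
________
________

Cell (3,1) at generation 1: 0 -> dead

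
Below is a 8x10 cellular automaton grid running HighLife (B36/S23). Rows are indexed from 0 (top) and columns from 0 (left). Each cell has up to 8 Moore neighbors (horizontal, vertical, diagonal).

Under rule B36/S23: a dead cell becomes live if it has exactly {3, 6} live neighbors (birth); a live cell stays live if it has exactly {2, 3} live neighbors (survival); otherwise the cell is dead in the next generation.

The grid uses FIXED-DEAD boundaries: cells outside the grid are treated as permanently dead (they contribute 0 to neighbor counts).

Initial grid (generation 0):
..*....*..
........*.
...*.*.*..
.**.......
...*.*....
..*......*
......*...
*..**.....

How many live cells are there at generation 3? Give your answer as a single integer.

Answer: 7

Derivation:
Simulating step by step:
Generation 0 (given above): 16 live cells
Generation 1: 10 live cells
..........
......***.
..*.......
..**..*...
.*.*......
..........
...*......
..........
Generation 2: 9 live cells
.......*..
.......*..
..**..*...
.*.*......
...*......
..*.......
..........
..........
Generation 3: 7 live cells
..........
......**..
..**......
...**.....
...*......
..........
..........
..........
Population at generation 3: 7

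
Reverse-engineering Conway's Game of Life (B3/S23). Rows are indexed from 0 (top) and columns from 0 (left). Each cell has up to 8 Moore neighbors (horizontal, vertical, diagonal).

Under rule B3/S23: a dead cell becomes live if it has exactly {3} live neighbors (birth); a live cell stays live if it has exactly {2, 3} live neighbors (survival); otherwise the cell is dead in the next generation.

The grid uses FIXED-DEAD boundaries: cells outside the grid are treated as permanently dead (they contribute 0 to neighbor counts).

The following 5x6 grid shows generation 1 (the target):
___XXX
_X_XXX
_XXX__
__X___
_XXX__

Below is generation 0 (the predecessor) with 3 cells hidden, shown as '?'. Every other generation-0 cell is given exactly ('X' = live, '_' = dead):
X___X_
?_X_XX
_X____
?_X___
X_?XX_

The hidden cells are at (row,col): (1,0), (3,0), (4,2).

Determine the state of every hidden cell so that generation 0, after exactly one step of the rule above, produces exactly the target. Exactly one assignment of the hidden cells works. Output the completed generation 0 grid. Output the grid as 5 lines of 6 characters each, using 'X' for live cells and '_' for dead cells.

Hidden generation-0 cells (in order): (1,0), (3,0), (4,2).
A hidden cell only influences target cells in its own 3x3 neighborhood. Try each of the 2^3 = 8 assignments, step the completed generation 0 forward once under B3/S23, and compare with the target:
  (1,0)=_ (3,0)=_ (4,2)=_ -> step gives (3,1)='X' but target has '_' -> reject
  (1,0)=_ (3,0)=_ (4,2)=X -> step reproduces the target at every cell -> ACCEPT
  (1,0)=_ (3,0)=X (4,2)=_ -> step gives (3,0)='X' but target has '_' -> reject
  (1,0)=_ (3,0)=X (4,2)=X -> step gives (3,0)='X' but target has '_' -> reject
  (1,0)=X (3,0)=_ (4,2)=_ -> step gives (0,1)='X' but target has '_' -> reject
  (1,0)=X (3,0)=_ (4,2)=X -> step gives (0,1)='X' but target has '_' -> reject
  (1,0)=X (3,0)=X (4,2)=_ -> step gives (0,1)='X' but target has '_' -> reject
  (1,0)=X (3,0)=X (4,2)=X -> step gives (0,1)='X' but target has '_' -> reject
Unique solution: (1,0)=dead, (3,0)=dead, (4,2)=live.
Check: live-neighbor counts of every cell in the completed generation 0:
021323
231322
123322
243421
032311
Applying B3/S23 to generation 0 with these counts gives:
___XXX
_X_XXX
_XXX__
__X___
_XXX__
which matches the target exactly.

Answer: X___X_
__X_XX
_X____
__X___
X_XXX_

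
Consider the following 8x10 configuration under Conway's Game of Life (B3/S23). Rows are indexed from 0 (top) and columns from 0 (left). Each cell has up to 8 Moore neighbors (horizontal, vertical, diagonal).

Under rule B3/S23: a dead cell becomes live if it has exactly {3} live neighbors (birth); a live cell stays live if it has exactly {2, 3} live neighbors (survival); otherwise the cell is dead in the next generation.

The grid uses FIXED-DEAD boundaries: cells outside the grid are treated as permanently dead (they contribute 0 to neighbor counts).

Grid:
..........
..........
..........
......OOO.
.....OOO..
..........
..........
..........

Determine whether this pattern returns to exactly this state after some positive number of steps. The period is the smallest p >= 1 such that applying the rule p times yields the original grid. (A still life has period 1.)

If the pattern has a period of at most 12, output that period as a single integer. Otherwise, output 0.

Answer: 2

Derivation:
Simulating and comparing each generation to the original:
Gen 0 (original, given above): 6 live cells
Gen 1: 6 live cells, differs from original
Gen 2: 6 live cells, MATCHES original -> period = 2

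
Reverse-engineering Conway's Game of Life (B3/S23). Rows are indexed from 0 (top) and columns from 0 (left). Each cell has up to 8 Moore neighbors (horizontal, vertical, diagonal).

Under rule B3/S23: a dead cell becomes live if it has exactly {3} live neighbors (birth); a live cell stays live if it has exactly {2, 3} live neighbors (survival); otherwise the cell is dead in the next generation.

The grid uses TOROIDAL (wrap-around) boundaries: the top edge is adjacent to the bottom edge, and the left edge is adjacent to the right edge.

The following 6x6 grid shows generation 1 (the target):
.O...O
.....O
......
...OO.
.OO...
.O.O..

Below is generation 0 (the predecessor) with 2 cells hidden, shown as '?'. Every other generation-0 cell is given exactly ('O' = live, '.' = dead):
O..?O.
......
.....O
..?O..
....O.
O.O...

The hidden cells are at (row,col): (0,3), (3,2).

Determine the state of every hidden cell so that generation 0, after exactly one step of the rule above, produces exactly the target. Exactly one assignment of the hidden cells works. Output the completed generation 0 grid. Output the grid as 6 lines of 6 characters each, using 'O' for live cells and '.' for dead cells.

Hidden generation-0 cells (in order): (0,3), (3,2).
A hidden cell only influences target cells in its own 3x3 neighborhood. Try each of the 2^2 = 4 assignments, step the completed generation 0 forward once under B3/S23, and compare with the target:
  (0,3)=. (3,2)=. -> step gives (3,3)='.' but target has 'O' -> reject
  (0,3)=. (3,2)=O -> step reproduces the target at every cell -> ACCEPT
  (0,3)=O (3,2)=. -> step gives (0,3)='O' but target has '.' -> reject
  (0,3)=O (3,2)=O -> step gives (0,3)='O' but target has '.' -> reject
Unique solution: (0,3)=dead, (3,2)=live.
Check: live-neighbor counts of every cell in the completed generation 0:
131203
210123
112220
111232
133412
130324
Applying B3/S23 to generation 0 with these counts gives:
.O...O
.....O
......
...OO.
.OO...
.O.O..
which matches the target exactly.

Answer: O...O.
......
.....O
..OO..
....O.
O.O...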